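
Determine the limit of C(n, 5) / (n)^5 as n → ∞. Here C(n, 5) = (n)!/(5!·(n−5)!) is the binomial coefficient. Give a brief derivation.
lim = 1/5! = 1/120

With N = n → ∞: C(N, 5) / N^5 = [N(N−1)…(N−4)] / (5! · N^5) = (1/5!) · 1 · (1 − 1/n) · (1 − 2/n) · (1 − 3/n) · (1 − 4/n). Each factor → 1 as N → ∞, so the limit is 1/5! = 1/120.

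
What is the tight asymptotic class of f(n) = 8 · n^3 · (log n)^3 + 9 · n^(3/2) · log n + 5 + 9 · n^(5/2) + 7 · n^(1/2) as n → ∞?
f(n) ∈ Θ(n^3 · (log n)^3)

Compare the terms by growth order. For large n, n^a · (log n)^b dominates n^a' · (log n)^b' iff a > a', or (a = a' and b > b'). Ranking the 5 terms shows the dominant one is 8 · n^3 · (log n)^3. Hence f(n) ∈ Θ(n^3 · (log n)^3).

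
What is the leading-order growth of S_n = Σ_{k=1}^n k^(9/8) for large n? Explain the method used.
S_n ~ (8/17) · n^(17/8)

Integral comparison: Σ_{k=1}^n k^(9/8) = ∫_0^n x^(9/8) dx + O(n^(9/8)). The integral is n^(1 + 9/8) / (1 + 9/8) = n^((9+8)/8) / ((9+8)/8) = (8/17) · n^(17/8).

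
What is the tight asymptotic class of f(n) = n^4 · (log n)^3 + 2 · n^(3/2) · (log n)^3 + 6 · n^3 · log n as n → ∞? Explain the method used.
f(n) ∈ Θ(n^4 · (log n)^3)

Compare the terms by growth order. For large n, n^a · (log n)^b dominates n^a' · (log n)^b' iff a > a', or (a = a' and b > b'). Ranking the 3 terms shows the dominant one is n^4 · (log n)^3. Hence f(n) ∈ Θ(n^4 · (log n)^3).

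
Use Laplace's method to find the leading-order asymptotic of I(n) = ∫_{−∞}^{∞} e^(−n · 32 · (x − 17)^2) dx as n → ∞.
I(n) = sqrt(π/(32n))

Here φ(x) = 32 · (x − 17)^2 has its unique minimum at x* = 17 with φ(x*) = 0 and φ''(x*) = 64. Laplace's method gives
  I(n) ~ e^(−n φ(x*)) · sqrt(2π / (n · φ''(x*))) = sqrt(2π / (64n)) = sqrt(π/(32n)).
This is exact: substituting u = (x − 17)·sqrt(32n) gives I(n) = (1/sqrt(32n)) ∫_{−∞}^{∞} e^(−u^2) du = sqrt(π/(32n)).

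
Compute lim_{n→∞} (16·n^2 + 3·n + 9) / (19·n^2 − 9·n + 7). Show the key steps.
lim = 16/19

For large n the leading n^2 terms dominate both numerator and denominator. Dividing top and bottom by n^2, every other term tends to 0, leaving 16/19.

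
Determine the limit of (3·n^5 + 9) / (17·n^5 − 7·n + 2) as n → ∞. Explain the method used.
lim = 3/17

For large n the leading n^5 terms dominate both numerator and denominator. Dividing top and bottom by n^5, every other term tends to 0, leaving 3/17.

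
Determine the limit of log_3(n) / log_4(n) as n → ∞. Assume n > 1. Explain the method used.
lim = ln(4) / ln(3) = log_3(4)

Change of base: log_3(n) = ln n / ln 3 and log_4(n) = ln n / ln 4. The ratio is (ln n / ln 3) · (ln 4 / ln n) = ln 4 / ln 3, a constant independent of n. So the limit is ln 4 / ln 3 = log_3(4).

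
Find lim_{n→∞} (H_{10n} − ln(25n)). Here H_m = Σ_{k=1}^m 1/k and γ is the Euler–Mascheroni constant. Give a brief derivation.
lim = ln(2/5) + γ

By Euler-Maclaurin, H_m = ln m + γ + O(1/m). So
  H_{10n} − ln(25n) = ln(10n) + γ − ln(25n) + O(1/n)
                       = ln(10/25) + γ + O(1/n).
Hence the limit is ln(10/25) + γ (= ln(2/5)).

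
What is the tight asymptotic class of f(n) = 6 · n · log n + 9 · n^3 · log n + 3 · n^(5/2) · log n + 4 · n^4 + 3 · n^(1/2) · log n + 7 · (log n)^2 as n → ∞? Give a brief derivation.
f(n) ∈ Θ(n^4)

Compare the terms by growth order. For large n, n^a · (log n)^b dominates n^a' · (log n)^b' iff a > a', or (a = a' and b > b'). Ranking the 6 terms shows the dominant one is 4 · n^4. Hence f(n) ∈ Θ(n^4).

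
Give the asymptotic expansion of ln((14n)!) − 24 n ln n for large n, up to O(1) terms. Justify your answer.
ln((14n)!) − 24 n ln n = −10 n ln n + 14(ln 14 − 1) n + (1/2) ln(2π·14n) + O(1/n)

Stirling: ln((14n)!) = 14n ln(14n) − 14n + (1/2) ln(2π·14n) + O(1/n).
Expand 14n ln(14n) = 14n (ln n + ln 14) = 14n ln n + 14n ln 14.
Subtract 24n ln n: leading term is (14 − 24) n ln n = −10 n ln n. The next term is 14n ln 14 − 14n = 14(ln 14 − 1) n. Then the (1/2) ln(2π·14n) correction.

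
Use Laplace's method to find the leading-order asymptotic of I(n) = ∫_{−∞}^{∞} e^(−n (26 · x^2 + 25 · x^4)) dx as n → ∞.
I(n) ~ sqrt(π/(26n))

φ(x) = 26 · x^2 + 25 · x^4 has its unique global minimum at x* = 0 (since φ'(x) = 52x + 100x^3 = 0 only at x = 0 for real x with both coefficients positive, and φ → ∞ as |x| → ∞). At x* = 0, φ(0) = 0 and φ''(0) = 52. Laplace's method then gives
  I(n) ~ sqrt(2π / (n · φ''(0))) · e^(−n φ(0)) = sqrt(2π / (52n)) = sqrt(π/(26n)).
The 25 · x^4 term contributes only at subleading order (an O(1/n) relative correction).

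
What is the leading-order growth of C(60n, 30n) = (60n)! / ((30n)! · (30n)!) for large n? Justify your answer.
C(60n, 30n) ~ (4)^(30n) · sqrt(1/(π·30n))

Write N = 30n. Apply Stirling to each factorial:
  (2N)! ~ sqrt(2π·2N) · (2N/e)^(2N),
  N! ~ sqrt(2π N) · (N/e)^N,
  (1N)! ~ sqrt(2π·1N) · (1N/e)^(1N).
The exponential factors combine to (2N)^(2N) / (N^N · (1N)^(1N)) = 2^(2N)/1^(1N) = (2^2/1^1)^N = (4)^N.
The square-root prefactors combine to sqrt(2π·2N) / (sqrt(2π N)·sqrt(2π·1N)) = sqrt(2 / (2π·1·N)) = sqrt(1/(π·30n)).
Substituting N = 30n: C(60n, 30n) ~ (4)^(30n) · sqrt(1/(π·30n)).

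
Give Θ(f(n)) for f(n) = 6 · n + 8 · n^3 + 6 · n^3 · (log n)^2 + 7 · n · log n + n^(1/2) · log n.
f(n) ∈ Θ(n^3 · (log n)^2)

Compare the terms by growth order. For large n, n^a · (log n)^b dominates n^a' · (log n)^b' iff a > a', or (a = a' and b > b'). Ranking the 5 terms shows the dominant one is 6 · n^3 · (log n)^2. Hence f(n) ∈ Θ(n^3 · (log n)^2).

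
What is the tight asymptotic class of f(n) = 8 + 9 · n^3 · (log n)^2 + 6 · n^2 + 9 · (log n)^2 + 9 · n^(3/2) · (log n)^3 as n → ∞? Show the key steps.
f(n) ∈ Θ(n^3 · (log n)^2)

Compare the terms by growth order. For large n, n^a · (log n)^b dominates n^a' · (log n)^b' iff a > a', or (a = a' and b > b'). Ranking the 5 terms shows the dominant one is 9 · n^3 · (log n)^2. Hence f(n) ∈ Θ(n^3 · (log n)^2).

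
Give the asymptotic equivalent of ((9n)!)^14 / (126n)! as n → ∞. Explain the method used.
((9n)!)^14/(126n)! ~ ((2π·9n)^(13/2) / sqrt(14)) · 14^(−14·9n)  →  0

Write N = 9n. Stirling: N! ~ sqrt(2π N)(N/e)^N and (14N)! ~ sqrt(2π·14N)·(14N/e)^(14N).
  (N!)^14/(14N)! ~ (2π N)^(14/2) (N/e)^(14N) / [sqrt(2π·14N) (14N/e)^(14N)]
     = (2π N)^(14/2) / sqrt(2π·14N) · (N/(14N))^(14N)
     = (2π N)^((14−1)/2) / sqrt(14) · 14^(−14N).
Since 14^14 > 1, the factor 14^(−14N) decays exponentially, so the ratio → 0. Substituting N = 9n gives the stated form.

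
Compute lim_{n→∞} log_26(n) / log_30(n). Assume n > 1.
lim = ln(30) / ln(26) = log_26(30)

Change of base: log_26(n) = ln n / ln 26 and log_30(n) = ln n / ln 30. The ratio is (ln n / ln 26) · (ln 30 / ln n) = ln 30 / ln 26, a constant independent of n. So the limit is ln 30 / ln 26 = log_26(30).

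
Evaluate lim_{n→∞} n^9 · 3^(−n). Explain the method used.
lim = 0

Exponentials with base > 1 dominate every fixed polynomial: for any fixed c, n^c / 3^n → 0 as n → ∞ (e.g. by the ratio test, or by writing 3^n = e^(n ln 3) and noting e^(n ln 3) / n^c → ∞). Hence n^9 · 3^(−n) = n^9 / 3^n → 0.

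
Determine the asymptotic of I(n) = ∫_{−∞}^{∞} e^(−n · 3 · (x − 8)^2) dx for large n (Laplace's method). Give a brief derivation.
I(n) = sqrt(π/(3n))

Here φ(x) = 3 · (x − 8)^2 has its unique minimum at x* = 8 with φ(x*) = 0 and φ''(x*) = 6. Laplace's method gives
  I(n) ~ e^(−n φ(x*)) · sqrt(2π / (n · φ''(x*))) = sqrt(2π / (6n)) = sqrt(π/(3n)).
This is exact: substituting u = (x − 8)·sqrt(3n) gives I(n) = (1/sqrt(3n)) ∫_{−∞}^{∞} e^(−u^2) du = sqrt(π/(3n)).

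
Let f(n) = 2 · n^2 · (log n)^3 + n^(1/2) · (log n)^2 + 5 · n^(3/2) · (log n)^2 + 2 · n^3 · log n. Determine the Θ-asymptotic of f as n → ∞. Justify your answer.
f(n) ∈ Θ(n^3 · log n)

Compare the terms by growth order. For large n, n^a · (log n)^b dominates n^a' · (log n)^b' iff a > a', or (a = a' and b > b'). Ranking the 4 terms shows the dominant one is 2 · n^3 · log n. Hence f(n) ∈ Θ(n^3 · log n).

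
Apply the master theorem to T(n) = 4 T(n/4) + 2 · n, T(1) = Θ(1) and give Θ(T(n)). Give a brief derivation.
T(n) = Θ(n log n)

log_4 4 = 1, and f(n) = 2 · n = Θ(n^(log_4 4)). This is Case 2 of the master theorem: T(n) = Θ(f(n) · log n) = Θ(n log n).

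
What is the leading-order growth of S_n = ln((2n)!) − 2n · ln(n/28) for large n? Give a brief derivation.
S_n ~ 2n · (ln 56 − 1) + O(ln n)

Stirling: ln((2n)!) = 2n ln(2n) − 2n + O(ln n).
  S_n = 2n ln(2n) − 2n − 2n ln(n/28) + O(ln n)
      = 2n ln(2n) − 2n ln n + 2n ln 28 − 2n + O(ln n)
      = 2n ln 2 + 2n ln 28 − 2n + O(ln n)
      = 2n (ln 56 − 1) + O(ln n).
Numerically ln(56) − 1 ≈ 3.0254.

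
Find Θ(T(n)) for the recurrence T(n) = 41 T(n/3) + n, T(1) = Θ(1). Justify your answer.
T(n) = Θ(n^(log_3 41))

Master theorem: compare f(n) = n to n^(log_3 41) where log_3 41 ≈ 3.380. Since 1 < log_3 41, we have f(n) = O(n^(log_3 41 − ε)) for some ε > 0 — Case 1. Hence T(n) = Θ(n^(log_3 41)).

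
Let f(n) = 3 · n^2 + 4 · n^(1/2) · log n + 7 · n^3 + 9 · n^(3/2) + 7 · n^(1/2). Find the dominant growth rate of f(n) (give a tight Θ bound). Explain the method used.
f(n) ∈ Θ(n^3)

Compare the terms by growth order. For large n, n^a · (log n)^b dominates n^a' · (log n)^b' iff a > a', or (a = a' and b > b'). Ranking the 5 terms shows the dominant one is 7 · n^3. Hence f(n) ∈ Θ(n^3).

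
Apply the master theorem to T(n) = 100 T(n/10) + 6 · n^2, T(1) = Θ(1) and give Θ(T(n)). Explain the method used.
T(n) = Θ(n^2 log n)

log_10 100 = 2, and f(n) = 6 · n^2 = Θ(n^(log_10 100)). This is Case 2 of the master theorem: T(n) = Θ(f(n) · log n) = Θ(n^2 log n).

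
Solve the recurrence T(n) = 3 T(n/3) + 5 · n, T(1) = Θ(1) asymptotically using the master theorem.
T(n) = Θ(n log n)

log_3 3 = 1, and f(n) = 5 · n = Θ(n^(log_3 3)). This is Case 2 of the master theorem: T(n) = Θ(f(n) · log n) = Θ(n log n).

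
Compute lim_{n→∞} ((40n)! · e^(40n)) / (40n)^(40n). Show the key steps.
lim = ∞

Stirling: (40n)! ~ sqrt(2π·40n) · (40n/e)^(40n). Hence
  (40n)! · e^(40n) / (40n)^(40n) ~ sqrt(2π·40n) = sqrt(2π·40) · sqrt(n) → ∞.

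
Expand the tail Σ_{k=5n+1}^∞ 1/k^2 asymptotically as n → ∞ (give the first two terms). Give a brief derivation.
Σ_{k>5n} 1/k^2 = 1/(1 · (5n)) − 1/(2 · (5n)^2) + O(1/(5n)^3)

Compare to the integral: ∫_{5n}^∞ x^(−2) dx = [−x^(−1)/1]_{5n}^∞ = 1/((2−1)·(5n)). The Euler-Maclaurin correction adds −f(5n)/2 = −1/(2·(5n)^2). Euler-Maclaurin then gives
  Σ_{k>5n} 1/k^2 = ∫_{5n}^∞ dx/x^2 − 1/(2·(5n)^2) + O(1/(5n)^3).
(Equivalently this is ζ(2) − Σ_{k≤5n} 1/k^2.)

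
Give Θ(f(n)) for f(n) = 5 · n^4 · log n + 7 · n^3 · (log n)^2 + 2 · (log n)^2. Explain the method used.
f(n) ∈ Θ(n^4 · log n)

Compare the terms by growth order. For large n, n^a · (log n)^b dominates n^a' · (log n)^b' iff a > a', or (a = a' and b > b'). Ranking the 3 terms shows the dominant one is 5 · n^4 · log n. Hence f(n) ∈ Θ(n^4 · log n).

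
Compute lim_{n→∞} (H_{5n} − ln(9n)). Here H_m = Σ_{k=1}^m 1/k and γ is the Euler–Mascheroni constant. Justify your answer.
lim = ln(5/9) + γ

By Euler-Maclaurin, H_m = ln m + γ + O(1/m). So
  H_{5n} − ln(9n) = ln(5n) + γ − ln(9n) + O(1/n)
                       = ln(5/9) + γ + O(1/n).
Hence the limit is ln(5/9) + γ.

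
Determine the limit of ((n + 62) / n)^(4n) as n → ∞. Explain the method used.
lim = e^248

Rewrite as (1 + 62/n)^(4n). By the standard limit (1 + x/n)^n → e^x, we have (1 + 62/n)^n → e^62, and raising to the 4th power gives e^248.
More precisely, ln[(1 + 62/n)^(4n)] = 4n · ln(1 + 62/n) = 4n · (62/n + O(1/n^2)) = 248 + O(1/n) → 248.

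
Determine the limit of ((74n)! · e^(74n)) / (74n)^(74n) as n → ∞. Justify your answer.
lim = ∞

Stirling: (74n)! ~ sqrt(2π·74n) · (74n/e)^(74n). Hence
  (74n)! · e^(74n) / (74n)^(74n) ~ sqrt(2π·74n) = sqrt(2π·74) · sqrt(n) → ∞.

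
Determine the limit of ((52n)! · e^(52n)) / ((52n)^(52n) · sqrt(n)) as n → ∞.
lim = sqrt(2π·52)

Stirling: (52n)! ~ sqrt(2π·52n) · (52n/e)^(52n). Hence
  (52n)! · e^(52n) / (52n)^(52n) ~ sqrt(2π·52n).
Dividing by sqrt(n): sqrt(2π·52n) / sqrt(n) = sqrt(2π·52) · n^((1−1)/2), so the limit is sqrt(2π·52).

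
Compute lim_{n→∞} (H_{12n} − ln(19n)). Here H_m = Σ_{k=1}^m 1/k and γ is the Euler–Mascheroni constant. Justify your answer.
lim = ln(12/19) + γ

By Euler-Maclaurin, H_m = ln m + γ + O(1/m). So
  H_{12n} − ln(19n) = ln(12n) + γ − ln(19n) + O(1/n)
                       = ln(12/19) + γ + O(1/n).
Hence the limit is ln(12/19) + γ.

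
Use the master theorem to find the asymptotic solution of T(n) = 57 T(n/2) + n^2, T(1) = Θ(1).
T(n) = Θ(n^(log_2 57))

Master theorem: compare f(n) = n^2 to n^(log_2 57) where log_2 57 ≈ 5.833. Since 2 < log_2 57, we have f(n) = O(n^(log_2 57 − ε)) for some ε > 0 — Case 1. Hence T(n) = Θ(n^(log_2 57)).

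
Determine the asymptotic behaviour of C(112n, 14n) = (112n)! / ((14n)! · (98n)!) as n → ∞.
C(112n, 14n) ~ (16777216/823543)^(14n) · sqrt(4/(7π·14n))

Write N = 14n. Apply Stirling to each factorial:
  (8N)! ~ sqrt(2π·8N) · (8N/e)^(8N),
  N! ~ sqrt(2π N) · (N/e)^N,
  (7N)! ~ sqrt(2π·7N) · (7N/e)^(7N).
The exponential factors combine to (8N)^(8N) / (N^N · (7N)^(7N)) = 8^(8N)/7^(7N) = (8^8/7^7)^N = (16777216/823543)^N.
The square-root prefactors combine to sqrt(2π·8N) / (sqrt(2π N)·sqrt(2π·7N)) = sqrt(8 / (2π·7·N)) = sqrt(4/(7π·14n)).
Substituting N = 14n: C(112n, 14n) ~ (16777216/823543)^(14n) · sqrt(4/(7π·14n)).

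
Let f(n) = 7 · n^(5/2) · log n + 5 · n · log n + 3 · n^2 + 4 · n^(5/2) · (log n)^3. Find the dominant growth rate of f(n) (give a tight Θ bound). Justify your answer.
f(n) ∈ Θ(n^(5/2) · (log n)^3)

Compare the terms by growth order. For large n, n^a · (log n)^b dominates n^a' · (log n)^b' iff a > a', or (a = a' and b > b'). Ranking the 4 terms shows the dominant one is 4 · n^(5/2) · (log n)^3. Hence f(n) ∈ Θ(n^(5/2) · (log n)^3).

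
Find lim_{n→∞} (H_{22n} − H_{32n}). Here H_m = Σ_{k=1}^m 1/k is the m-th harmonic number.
lim = ln(22/32) = ln(11/16)

Euler-Maclaurin gives H_m = ln m + γ + 1/(2m) + O(1/m^2). The γ and O(1/m) terms cancel in the difference:
  H_{22n} − H_{32n} = ln(22n) − ln(32n) + O(1/n) = ln(22/32) + O(1/n).
Hence the limit is ln(22/32) = ln(11/16).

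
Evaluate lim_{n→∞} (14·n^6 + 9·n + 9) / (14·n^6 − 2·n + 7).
lim = 14/14 = 1

For large n the leading n^6 terms dominate both numerator and denominator. Dividing top and bottom by n^6, every other term tends to 0, leaving 14/14 = 1.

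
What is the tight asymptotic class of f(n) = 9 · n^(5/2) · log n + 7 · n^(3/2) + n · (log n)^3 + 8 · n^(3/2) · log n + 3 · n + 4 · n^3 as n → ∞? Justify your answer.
f(n) ∈ Θ(n^3)

Compare the terms by growth order. For large n, n^a · (log n)^b dominates n^a' · (log n)^b' iff a > a', or (a = a' and b > b'). Ranking the 6 terms shows the dominant one is 4 · n^3. Hence f(n) ∈ Θ(n^3).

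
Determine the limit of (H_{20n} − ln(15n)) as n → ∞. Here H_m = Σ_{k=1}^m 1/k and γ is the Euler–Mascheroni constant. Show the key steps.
lim = ln(4/3) + γ

By Euler-Maclaurin, H_m = ln m + γ + O(1/m). So
  H_{20n} − ln(15n) = ln(20n) + γ − ln(15n) + O(1/n)
                       = ln(20/15) + γ + O(1/n).
Hence the limit is ln(20/15) + γ (= ln(4/3)).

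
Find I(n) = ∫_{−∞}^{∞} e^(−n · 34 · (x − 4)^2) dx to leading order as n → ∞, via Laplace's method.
I(n) = sqrt(π/(34n))

Here φ(x) = 34 · (x − 4)^2 has its unique minimum at x* = 4 with φ(x*) = 0 and φ''(x*) = 68. Laplace's method gives
  I(n) ~ e^(−n φ(x*)) · sqrt(2π / (n · φ''(x*))) = sqrt(2π / (68n)) = sqrt(π/(34n)).
This is exact: substituting u = (x − 4)·sqrt(34n) gives I(n) = (1/sqrt(34n)) ∫_{−∞}^{∞} e^(−u^2) du = sqrt(π/(34n)).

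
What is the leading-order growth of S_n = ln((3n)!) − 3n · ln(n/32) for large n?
S_n ~ 3n · (ln 96 − 1) + O(ln n)

Stirling: ln((3n)!) = 3n ln(3n) − 3n + O(ln n).
  S_n = 3n ln(3n) − 3n − 3n ln(n/32) + O(ln n)
      = 3n ln(3n) − 3n ln n + 3n ln 32 − 3n + O(ln n)
      = 3n ln 3 + 3n ln 32 − 3n + O(ln n)
      = 3n (ln 96 − 1) + O(ln n).
Numerically ln(96) − 1 ≈ 3.5643.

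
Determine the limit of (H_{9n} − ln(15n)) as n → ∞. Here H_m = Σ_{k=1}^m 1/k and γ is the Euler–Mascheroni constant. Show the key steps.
lim = ln(3/5) + γ

By Euler-Maclaurin, H_m = ln m + γ + O(1/m). So
  H_{9n} − ln(15n) = ln(9n) + γ − ln(15n) + O(1/n)
                       = ln(9/15) + γ + O(1/n).
Hence the limit is ln(9/15) + γ (= ln(3/5)).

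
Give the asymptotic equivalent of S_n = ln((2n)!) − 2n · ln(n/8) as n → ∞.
S_n ~ 2n · (ln 16 − 1) + O(ln n)

Stirling: ln((2n)!) = 2n ln(2n) − 2n + O(ln n).
  S_n = 2n ln(2n) − 2n − 2n ln(n/8) + O(ln n)
      = 2n ln(2n) − 2n ln n + 2n ln 8 − 2n + O(ln n)
      = 2n ln 2 + 2n ln 8 − 2n + O(ln n)
      = 2n (ln 16 − 1) + O(ln n).
Numerically ln(16) − 1 ≈ 1.7726.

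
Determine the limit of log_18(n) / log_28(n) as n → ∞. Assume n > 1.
lim = ln(28) / ln(18) = log_18(28)

Change of base: log_18(n) = ln n / ln 18 and log_28(n) = ln n / ln 28. The ratio is (ln n / ln 18) · (ln 28 / ln n) = ln 28 / ln 18, a constant independent of n. So the limit is ln 28 / ln 18 = log_18(28).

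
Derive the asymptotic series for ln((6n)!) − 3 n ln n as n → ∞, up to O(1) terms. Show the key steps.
ln((6n)!) − 3 n ln n = 3 n ln n + 6(ln 6 − 1) n + (1/2) ln(2π·6n) + O(1/n)

Stirling: ln((6n)!) = 6n ln(6n) − 6n + (1/2) ln(2π·6n) + O(1/n).
Expand 6n ln(6n) = 6n (ln n + ln 6) = 6n ln n + 6n ln 6.
Subtract 3n ln n: leading term is (6 − 3) n ln n = 3 n ln n. The next term is 6n ln 6 − 6n = 6(ln 6 − 1) n. Then the (1/2) ln(2π·6n) correction.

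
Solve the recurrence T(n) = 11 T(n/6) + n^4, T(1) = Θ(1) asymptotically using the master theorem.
T(n) = Θ(n^4)

log_6 11 ≈ 1.338. f(n) = n^4 dominates n^(log_6 11) since 4 > 1.338, and the regularity condition a·f(n/b) = 11·(n/6)^4 = (11/1296)·n^4 ≤ c·f(n) holds with c = 11/1296 ≈ 0.00849 < 1. So this is Case 3: T(n) = Θ(f(n)) = Θ(n^4).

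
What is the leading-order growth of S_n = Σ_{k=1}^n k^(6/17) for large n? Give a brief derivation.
S_n ~ (17/23) · n^(23/17)

Integral comparison: Σ_{k=1}^n k^(6/17) = ∫_0^n x^(6/17) dx + O(n^(6/17)). The integral is n^(1 + 6/17) / (1 + 6/17) = n^((6+17)/17) / ((6+17)/17) = (17/23) · n^(23/17).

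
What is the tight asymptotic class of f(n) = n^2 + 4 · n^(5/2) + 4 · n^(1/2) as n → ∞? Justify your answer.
f(n) ∈ Θ(n^(5/2))

Compare the terms by growth order. For large n, n^a · (log n)^b dominates n^a' · (log n)^b' iff a > a', or (a = a' and b > b'). Ranking the 3 terms shows the dominant one is 4 · n^(5/2). Hence f(n) ∈ Θ(n^(5/2)).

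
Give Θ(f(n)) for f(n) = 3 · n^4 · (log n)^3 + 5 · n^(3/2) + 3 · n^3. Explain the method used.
f(n) ∈ Θ(n^4 · (log n)^3)

Compare the terms by growth order. For large n, n^a · (log n)^b dominates n^a' · (log n)^b' iff a > a', or (a = a' and b > b'). Ranking the 3 terms shows the dominant one is 3 · n^4 · (log n)^3. Hence f(n) ∈ Θ(n^4 · (log n)^3).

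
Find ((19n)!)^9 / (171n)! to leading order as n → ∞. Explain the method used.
((19n)!)^9/(171n)! ~ ((2π·19n)^(8/2) / 3) · 9^(−9·19n)  →  0

Write N = 19n. Stirling: N! ~ sqrt(2π N)(N/e)^N and (9N)! ~ sqrt(2π·9N)·(9N/e)^(9N).
  (N!)^9/(9N)! ~ (2π N)^(9/2) (N/e)^(9N) / [sqrt(2π·9N) (9N/e)^(9N)]
     = (2π N)^(9/2) / sqrt(2π·9N) · (N/(9N))^(9N)
     = (2π N)^((9−1)/2) / 3 · 9^(−9N).
Since 9^9 > 1, the factor 9^(−9N) decays exponentially, so the ratio → 0. Substituting N = 19n gives the stated form.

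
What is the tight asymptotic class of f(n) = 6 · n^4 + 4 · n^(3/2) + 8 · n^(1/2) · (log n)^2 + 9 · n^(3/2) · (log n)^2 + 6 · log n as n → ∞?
f(n) ∈ Θ(n^4)

Compare the terms by growth order. For large n, n^a · (log n)^b dominates n^a' · (log n)^b' iff a > a', or (a = a' and b > b'). Ranking the 5 terms shows the dominant one is 6 · n^4. Hence f(n) ∈ Θ(n^4).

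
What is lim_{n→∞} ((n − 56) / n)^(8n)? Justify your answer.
lim = e^(−448)

Rewrite as (1 − 56/n)^(8n). By the standard limit (1 + x/n)^n → e^x, we have (1 − 56/n)^n → e^(−56), and raising to the 8th power gives e^(−448).
More precisely, ln[(1 − 56/n)^(8n)] = 8n · ln(1 − 56/n) = 8n · (-56/n + O(1/n^2)) = -448 + O(1/n) → -448.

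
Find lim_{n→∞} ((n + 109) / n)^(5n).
lim = e^545

Rewrite as (1 + 109/n)^(5n). By the standard limit (1 + x/n)^n → e^x, we have (1 + 109/n)^n → e^109, and raising to the 5th power gives e^545.
More precisely, ln[(1 + 109/n)^(5n)] = 5n · ln(1 + 109/n) = 5n · (109/n + O(1/n^2)) = 545 + O(1/n) → 545.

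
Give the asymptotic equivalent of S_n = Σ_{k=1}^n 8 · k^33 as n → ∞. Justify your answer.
S_n ~ 4 · n^34 / 17

By integral comparison (Euler-Maclaurin), Σ_{k=1}^n 8 · k^33 = 8 · ∫_0^n x^33 dx + O(n^33) = 8 · n^34/34 = 4 · n^34 / 17 + O(n^33). (Equivalently, Faulhaber's formula gives the same leading term.)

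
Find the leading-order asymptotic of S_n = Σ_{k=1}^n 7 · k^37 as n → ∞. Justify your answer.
S_n ~ 7 · n^38 / 38

By integral comparison (Euler-Maclaurin), Σ_{k=1}^n 7 · k^37 = 7 · ∫_0^n x^37 dx + O(n^37) = 7 · n^38/38 + O(n^37). (Equivalently, Faulhaber's formula gives the same leading term.)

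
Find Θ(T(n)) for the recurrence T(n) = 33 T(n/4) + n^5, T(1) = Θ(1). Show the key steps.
T(n) = Θ(n^5)

log_4 33 ≈ 2.522. f(n) = n^5 dominates n^(log_4 33) since 5 > 2.522, and the regularity condition a·f(n/b) = 33·(n/4)^5 = (33/1024)·n^5 ≤ c·f(n) holds with c = 33/1024 ≈ 0.0322 < 1. So this is Case 3: T(n) = Θ(f(n)) = Θ(n^5).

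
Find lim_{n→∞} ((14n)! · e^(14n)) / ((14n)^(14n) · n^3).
lim = 0

Stirling: (14n)! ~ sqrt(2π·14n) · (14n/e)^(14n). Hence
  (14n)! · e^(14n) / (14n)^(14n) ~ sqrt(2π·14n).
Dividing by n^3: sqrt(2π·14n) / n^3 = sqrt(2π·14) · n^((1−6)/2), so the expression behaves like sqrt(2π·14) · n^((1−6)/2) → 0.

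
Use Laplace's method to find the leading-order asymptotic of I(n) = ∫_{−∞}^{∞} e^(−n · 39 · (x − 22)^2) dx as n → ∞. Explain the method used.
I(n) = sqrt(π/(39n))

Here φ(x) = 39 · (x − 22)^2 has its unique minimum at x* = 22 with φ(x*) = 0 and φ''(x*) = 78. Laplace's method gives
  I(n) ~ e^(−n φ(x*)) · sqrt(2π / (n · φ''(x*))) = sqrt(2π / (78n)) = sqrt(π/(39n)).
This is exact: substituting u = (x − 22)·sqrt(39n) gives I(n) = (1/sqrt(39n)) ∫_{−∞}^{∞} e^(−u^2) du = sqrt(π/(39n)).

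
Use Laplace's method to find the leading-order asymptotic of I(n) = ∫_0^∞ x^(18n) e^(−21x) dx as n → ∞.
I(n) ~ (sqrt(2π·18n) / 21) · (18n/(21e))^(18n)

Write the integrand as exp(18n ln x − 21x) and set f(x) = 18n ln x − 21x. Then f'(x) = 18n/x − 21 = 0 at x* = 18n/21, and f''(x*) = −18n/x*^2 = −21^2/(18n). Laplace's method (interior maximum) gives
  I(n) ~ e^(f(x*)) · sqrt(2π / |f''(x*)|)
        = exp(18n ln(18n/21) − 18n) · sqrt(2π · 18n / 21^2)
        = (18n/21)^(18n) e^(−18n) · sqrt(2π·18n) / 21
        = (sqrt(2π·18n) / 21) · (18n/(21e))^(18n).
This matches Γ(18n+1)/21^(18n+1) with Stirling applied to Γ.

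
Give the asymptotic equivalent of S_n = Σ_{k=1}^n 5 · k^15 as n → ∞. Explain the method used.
S_n ~ 5 · n^16 / 16

By integral comparison (Euler-Maclaurin), Σ_{k=1}^n 5 · k^15 = 5 · ∫_0^n x^15 dx + O(n^15) = 5 · n^16/16 + O(n^15). (Equivalently, Faulhaber's formula gives the same leading term.)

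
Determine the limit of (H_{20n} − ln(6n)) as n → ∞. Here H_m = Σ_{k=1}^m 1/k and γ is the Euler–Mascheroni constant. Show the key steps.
lim = ln(10/3) + γ

By Euler-Maclaurin, H_m = ln m + γ + O(1/m). So
  H_{20n} − ln(6n) = ln(20n) + γ − ln(6n) + O(1/n)
                       = ln(20/6) + γ + O(1/n).
Hence the limit is ln(20/6) + γ (= ln(10/3)).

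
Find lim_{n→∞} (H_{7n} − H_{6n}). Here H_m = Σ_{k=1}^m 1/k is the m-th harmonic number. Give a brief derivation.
lim = ln(7/6)

Euler-Maclaurin gives H_m = ln m + γ + 1/(2m) + O(1/m^2). The γ and O(1/m) terms cancel in the difference:
  H_{7n} − H_{6n} = ln(7n) − ln(6n) + O(1/n) = ln(7/6) + O(1/n).
Hence the limit is ln(7/6).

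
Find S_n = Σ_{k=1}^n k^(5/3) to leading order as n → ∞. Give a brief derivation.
S_n ~ (3/8) · n^(8/3)

Integral comparison: Σ_{k=1}^n k^(5/3) = ∫_0^n x^(5/3) dx + O(n^(5/3)). The integral is n^(1 + 5/3) / (1 + 5/3) = n^((5+3)/3) / ((5+3)/3) = (3/8) · n^(8/3).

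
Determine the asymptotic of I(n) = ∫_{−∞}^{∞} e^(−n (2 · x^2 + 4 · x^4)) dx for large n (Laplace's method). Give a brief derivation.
I(n) ~ sqrt(π/(2n))

φ(x) = 2 · x^2 + 4 · x^4 has its unique global minimum at x* = 0 (since φ'(x) = 4x + 16x^3 = 0 only at x = 0 for real x with both coefficients positive, and φ → ∞ as |x| → ∞). At x* = 0, φ(0) = 0 and φ''(0) = 4. Laplace's method then gives
  I(n) ~ sqrt(2π / (n · φ''(0))) · e^(−n φ(0)) = sqrt(2π / (4n)) = sqrt(π/(2n)).
The 4 · x^4 term contributes only at subleading order (an O(1/n) relative correction).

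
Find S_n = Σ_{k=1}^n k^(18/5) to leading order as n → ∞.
S_n ~ (5/23) · n^(23/5)

Integral comparison: Σ_{k=1}^n k^(18/5) = ∫_0^n x^(18/5) dx + O(n^(18/5)). The integral is n^(1 + 18/5) / (1 + 18/5) = n^((18+5)/5) / ((18+5)/5) = (5/23) · n^(23/5).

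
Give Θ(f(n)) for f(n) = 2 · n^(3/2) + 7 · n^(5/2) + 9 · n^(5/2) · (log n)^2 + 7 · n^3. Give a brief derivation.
f(n) ∈ Θ(n^3)

Compare the terms by growth order. For large n, n^a · (log n)^b dominates n^a' · (log n)^b' iff a > a', or (a = a' and b > b'). Ranking the 4 terms shows the dominant one is 7 · n^3. Hence f(n) ∈ Θ(n^3).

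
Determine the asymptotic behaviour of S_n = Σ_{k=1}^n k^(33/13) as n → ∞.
S_n ~ (13/46) · n^(46/13)

Integral comparison: Σ_{k=1}^n k^(33/13) = ∫_0^n x^(33/13) dx + O(n^(33/13)). The integral is n^(1 + 33/13) / (1 + 33/13) = n^((33+13)/13) / ((33+13)/13) = (13/46) · n^(46/13).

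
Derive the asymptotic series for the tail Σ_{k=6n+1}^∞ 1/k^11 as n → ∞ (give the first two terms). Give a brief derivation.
Σ_{k>6n} 1/k^11 = 1/(10 · (6n)^10) − 1/(2 · (6n)^11) + O(1/(6n)^12)

Compare to the integral: ∫_{6n}^∞ x^(−11) dx = [−x^(−10)/10]_{6n}^∞ = 1/((11−1)·(6n)^10). The Euler-Maclaurin correction adds −f(6n)/2 = −1/(2·(6n)^11). Euler-Maclaurin then gives
  Σ_{k>6n} 1/k^11 = ∫_{6n}^∞ dx/x^11 − 1/(2·(6n)^11) + O(1/(6n)^12).
(Equivalently this is ζ(11) − Σ_{k≤6n} 1/k^11.)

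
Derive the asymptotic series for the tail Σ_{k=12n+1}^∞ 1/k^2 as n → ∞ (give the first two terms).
Σ_{k>12n} 1/k^2 = 1/(1 · (12n)) − 1/(2 · (12n)^2) + O(1/(12n)^3)

Compare to the integral: ∫_{12n}^∞ x^(−2) dx = [−x^(−1)/1]_{12n}^∞ = 1/((2−1)·(12n)). The Euler-Maclaurin correction adds −f(12n)/2 = −1/(2·(12n)^2). Euler-Maclaurin then gives
  Σ_{k>12n} 1/k^2 = ∫_{12n}^∞ dx/x^2 − 1/(2·(12n)^2) + O(1/(12n)^3).
(Equivalently this is ζ(2) − Σ_{k≤12n} 1/k^2.)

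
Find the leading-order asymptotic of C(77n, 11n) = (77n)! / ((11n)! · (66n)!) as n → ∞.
C(77n, 11n) ~ (823543/46656)^(11n) · sqrt(7/(12π·11n))

Write N = 11n. Apply Stirling to each factorial:
  (7N)! ~ sqrt(2π·7N) · (7N/e)^(7N),
  N! ~ sqrt(2π N) · (N/e)^N,
  (6N)! ~ sqrt(2π·6N) · (6N/e)^(6N).
The exponential factors combine to (7N)^(7N) / (N^N · (6N)^(6N)) = 7^(7N)/6^(6N) = (7^7/6^6)^N = (823543/46656)^N.
The square-root prefactors combine to sqrt(2π·7N) / (sqrt(2π N)·sqrt(2π·6N)) = sqrt(7 / (2π·6·N)) = sqrt(7/(12π·11n)).
Substituting N = 11n: C(77n, 11n) ~ (823543/46656)^(11n) · sqrt(7/(12π·11n)).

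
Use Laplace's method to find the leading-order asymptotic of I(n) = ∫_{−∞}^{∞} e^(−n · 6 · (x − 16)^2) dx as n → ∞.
I(n) = sqrt(π/(6n))

Here φ(x) = 6 · (x − 16)^2 has its unique minimum at x* = 16 with φ(x*) = 0 and φ''(x*) = 12. Laplace's method gives
  I(n) ~ e^(−n φ(x*)) · sqrt(2π / (n · φ''(x*))) = sqrt(2π / (12n)) = sqrt(π/(6n)).
This is exact: substituting u = (x − 16)·sqrt(6n) gives I(n) = (1/sqrt(6n)) ∫_{−∞}^{∞} e^(−u^2) du = sqrt(π/(6n)).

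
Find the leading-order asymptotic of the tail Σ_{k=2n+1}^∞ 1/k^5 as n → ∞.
Σ_{k>2n} 1/k^5 ~ 1/(4 · (2n)^4)

Compare to the integral: ∫_{2n}^∞ x^(−5) dx = [−x^(−4)/4]_{2n}^∞ = 1/((5−1)·(2n)^4). Euler-Maclaurin then gives
  Σ_{k>2n} 1/k^5 = ∫_{2n}^∞ dx/x^5 − 1/(2·(2n)^5) + O(1/(2n)^6).
(Equivalently this is ζ(5) − Σ_{k≤2n} 1/k^5.)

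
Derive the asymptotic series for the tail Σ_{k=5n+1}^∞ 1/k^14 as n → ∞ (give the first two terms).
Σ_{k>5n} 1/k^14 = 1/(13 · (5n)^13) − 1/(2 · (5n)^14) + O(1/(5n)^15)

Compare to the integral: ∫_{5n}^∞ x^(−14) dx = [−x^(−13)/13]_{5n}^∞ = 1/((14−1)·(5n)^13). The Euler-Maclaurin correction adds −f(5n)/2 = −1/(2·(5n)^14). Euler-Maclaurin then gives
  Σ_{k>5n} 1/k^14 = ∫_{5n}^∞ dx/x^14 − 1/(2·(5n)^14) + O(1/(5n)^15).
(Equivalently this is ζ(14) − Σ_{k≤5n} 1/k^14.)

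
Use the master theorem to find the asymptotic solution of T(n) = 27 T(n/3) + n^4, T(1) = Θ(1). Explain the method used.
T(n) = Θ(n^4)

log_3 27 ≈ 3.000. f(n) = n^4 dominates n^(log_3 27) since 4 > 3.000, and the regularity condition a·f(n/b) = 27·(n/3)^4 = (27/81)·n^4 ≤ c·f(n) holds with c = 27/81 ≈ 0.333 < 1. So this is Case 3: T(n) = Θ(f(n)) = Θ(n^4).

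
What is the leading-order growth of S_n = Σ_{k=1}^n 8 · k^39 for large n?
S_n ~ n^40 / 5

By integral comparison (Euler-Maclaurin), Σ_{k=1}^n 8 · k^39 = 8 · ∫_0^n x^39 dx + O(n^39) = 8 · n^40/40 = n^40 / 5 + O(n^39). (Equivalently, Faulhaber's formula gives the same leading term.)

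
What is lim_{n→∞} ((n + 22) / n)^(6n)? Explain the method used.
lim = e^132

Rewrite as (1 + 22/n)^(6n). By the standard limit (1 + x/n)^n → e^x, we have (1 + 22/n)^n → e^22, and raising to the 6th power gives e^132.
More precisely, ln[(1 + 22/n)^(6n)] = 6n · ln(1 + 22/n) = 6n · (22/n + O(1/n^2)) = 132 + O(1/n) → 132.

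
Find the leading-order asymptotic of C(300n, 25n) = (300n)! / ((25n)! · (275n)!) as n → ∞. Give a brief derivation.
C(300n, 25n) ~ (8916100448256/285311670611)^(25n) · sqrt(6/(11π·25n))

Write N = 25n. Apply Stirling to each factorial:
  (12N)! ~ sqrt(2π·12N) · (12N/e)^(12N),
  N! ~ sqrt(2π N) · (N/e)^N,
  (11N)! ~ sqrt(2π·11N) · (11N/e)^(11N).
The exponential factors combine to (12N)^(12N) / (N^N · (11N)^(11N)) = 12^(12N)/11^(11N) = (12^12/11^11)^N = (8916100448256/285311670611)^N.
The square-root prefactors combine to sqrt(2π·12N) / (sqrt(2π N)·sqrt(2π·11N)) = sqrt(12 / (2π·11·N)) = sqrt(6/(11π·25n)).
Substituting N = 25n: C(300n, 25n) ~ (8916100448256/285311670611)^(25n) · sqrt(6/(11π·25n)).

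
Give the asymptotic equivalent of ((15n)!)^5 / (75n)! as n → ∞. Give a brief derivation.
((15n)!)^5/(75n)! ~ ((2π·15n)^(4/2) / sqrt(5)) · 5^(−5·15n)  →  0

Write N = 15n. Stirling: N! ~ sqrt(2π N)(N/e)^N and (5N)! ~ sqrt(2π·5N)·(5N/e)^(5N).
  (N!)^5/(5N)! ~ (2π N)^(5/2) (N/e)^(5N) / [sqrt(2π·5N) (5N/e)^(5N)]
     = (2π N)^(5/2) / sqrt(2π·5N) · (N/(5N))^(5N)
     = (2π N)^((5−1)/2) / sqrt(5) · 5^(−5N).
Since 5^5 > 1, the factor 5^(−5N) decays exponentially, so the ratio → 0. Substituting N = 15n gives the stated form.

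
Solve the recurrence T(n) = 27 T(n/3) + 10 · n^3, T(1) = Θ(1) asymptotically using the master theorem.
T(n) = Θ(n^3 log n)

log_3 27 = 3, and f(n) = 10 · n^3 = Θ(n^(log_3 27)). This is Case 2 of the master theorem: T(n) = Θ(f(n) · log n) = Θ(n^3 log n).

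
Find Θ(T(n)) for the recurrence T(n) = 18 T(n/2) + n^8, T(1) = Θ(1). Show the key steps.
T(n) = Θ(n^8)

log_2 18 ≈ 4.170. f(n) = n^8 dominates n^(log_2 18) since 8 > 4.170, and the regularity condition a·f(n/b) = 18·(n/2)^8 = (18/256)·n^8 ≤ c·f(n) holds with c = 18/256 ≈ 0.0703 < 1. So this is Case 3: T(n) = Θ(f(n)) = Θ(n^8).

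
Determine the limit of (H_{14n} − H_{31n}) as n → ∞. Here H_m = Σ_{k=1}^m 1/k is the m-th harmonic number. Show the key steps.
lim = ln(14/31)

Euler-Maclaurin gives H_m = ln m + γ + 1/(2m) + O(1/m^2). The γ and O(1/m) terms cancel in the difference:
  H_{14n} − H_{31n} = ln(14n) − ln(31n) + O(1/n) = ln(14/31) + O(1/n).
Hence the limit is ln(14/31).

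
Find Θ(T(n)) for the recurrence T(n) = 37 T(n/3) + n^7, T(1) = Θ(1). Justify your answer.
T(n) = Θ(n^7)

log_3 37 ≈ 3.287. f(n) = n^7 dominates n^(log_3 37) since 7 > 3.287, and the regularity condition a·f(n/b) = 37·(n/3)^7 = (37/2187)·n^7 ≤ c·f(n) holds with c = 37/2187 ≈ 0.0169 < 1. So this is Case 3: T(n) = Θ(f(n)) = Θ(n^7).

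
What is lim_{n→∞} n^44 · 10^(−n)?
lim = 0

Exponentials with base > 1 dominate every fixed polynomial: for any fixed c, n^c / 10^n → 0 as n → ∞ (e.g. by the ratio test, or by writing 10^n = e^(n ln 10) and noting e^(n ln 10) / n^c → ∞). Hence n^44 · 10^(−n) = n^44 / 10^n → 0.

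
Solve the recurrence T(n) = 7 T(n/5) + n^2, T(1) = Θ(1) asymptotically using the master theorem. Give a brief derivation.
T(n) = Θ(n^2)

log_5 7 ≈ 1.209. f(n) = n^2 dominates n^(log_5 7) since 2 > 1.209, and the regularity condition a·f(n/b) = 7·(n/5)^2 = (7/25)·n^2 ≤ c·f(n) holds with c = 7/25 ≈ 0.28 < 1. So this is Case 3: T(n) = Θ(f(n)) = Θ(n^2).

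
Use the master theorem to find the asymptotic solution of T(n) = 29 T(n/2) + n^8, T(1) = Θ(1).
T(n) = Θ(n^8)

log_2 29 ≈ 4.858. f(n) = n^8 dominates n^(log_2 29) since 8 > 4.858, and the regularity condition a·f(n/b) = 29·(n/2)^8 = (29/256)·n^8 ≤ c·f(n) holds with c = 29/256 ≈ 0.113 < 1. So this is Case 3: T(n) = Θ(f(n)) = Θ(n^8).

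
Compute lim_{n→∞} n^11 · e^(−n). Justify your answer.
lim = 0

Exponentials with base > 1 dominate every fixed polynomial: for any fixed c, n^c / e^n → 0 as n → ∞ (e.g. by the ratio test, or since e^n grows faster than any power of n). Hence n^11 · e^(−n) = n^11 / e^n → 0.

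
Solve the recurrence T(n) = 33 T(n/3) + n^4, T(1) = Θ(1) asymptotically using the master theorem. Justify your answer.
T(n) = Θ(n^4)

log_3 33 ≈ 3.183. f(n) = n^4 dominates n^(log_3 33) since 4 > 3.183, and the regularity condition a·f(n/b) = 33·(n/3)^4 = (33/81)·n^4 ≤ c·f(n) holds with c = 33/81 ≈ 0.407 < 1. So this is Case 3: T(n) = Θ(f(n)) = Θ(n^4).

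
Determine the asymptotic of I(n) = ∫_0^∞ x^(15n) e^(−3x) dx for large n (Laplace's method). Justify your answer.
I(n) ~ (sqrt(2π·15n) / 3) · (15n/(3e))^(15n)

Write the integrand as exp(15n ln x − 3x) and set f(x) = 15n ln x − 3x. Then f'(x) = 15n/x − 3 = 0 at x* = 15n/3, and f''(x*) = −15n/x*^2 = −3^2/(15n). Laplace's method (interior maximum) gives
  I(n) ~ e^(f(x*)) · sqrt(2π / |f''(x*)|)
        = exp(15n ln(15n/3) − 15n) · sqrt(2π · 15n / 3^2)
        = (15n/3)^(15n) e^(−15n) · sqrt(2π·15n) / 3
        = (sqrt(2π·15n) / 3) · (15n/(3e))^(15n).
This matches Γ(15n+1)/3^(15n+1) with Stirling applied to Γ.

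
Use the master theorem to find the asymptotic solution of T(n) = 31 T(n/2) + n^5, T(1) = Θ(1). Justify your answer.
T(n) = Θ(n^5)

log_2 31 ≈ 4.954. f(n) = n^5 dominates n^(log_2 31) since 5 > 4.954, and the regularity condition a·f(n/b) = 31·(n/2)^5 = (31/32)·n^5 ≤ c·f(n) holds with c = 31/32 ≈ 0.969 < 1. So this is Case 3: T(n) = Θ(f(n)) = Θ(n^5).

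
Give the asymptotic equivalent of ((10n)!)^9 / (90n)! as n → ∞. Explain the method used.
((10n)!)^9/(90n)! ~ ((2π·10n)^(8/2) / 3) · 9^(−9·10n)  →  0

Write N = 10n. Stirling: N! ~ sqrt(2π N)(N/e)^N and (9N)! ~ sqrt(2π·9N)·(9N/e)^(9N).
  (N!)^9/(9N)! ~ (2π N)^(9/2) (N/e)^(9N) / [sqrt(2π·9N) (9N/e)^(9N)]
     = (2π N)^(9/2) / sqrt(2π·9N) · (N/(9N))^(9N)
     = (2π N)^((9−1)/2) / 3 · 9^(−9N).
Since 9^9 > 1, the factor 9^(−9N) decays exponentially, so the ratio → 0. Substituting N = 10n gives the stated form.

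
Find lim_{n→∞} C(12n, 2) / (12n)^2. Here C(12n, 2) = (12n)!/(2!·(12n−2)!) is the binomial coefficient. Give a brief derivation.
lim = 1/2! = 1/2

With N = 12n → ∞: C(N, 2) / N^2 = [N(N−1)…(N−1)] / (2! · N^2) = (1/2!) · 1 · (1 − 1/(12n)). Each factor → 1 as N → ∞, so the limit is 1/2! = 1/2.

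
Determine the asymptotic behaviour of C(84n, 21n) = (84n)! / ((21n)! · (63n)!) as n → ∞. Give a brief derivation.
C(84n, 21n) ~ (256/27)^(21n) · sqrt(2/(3π·21n))

Write N = 21n. Apply Stirling to each factorial:
  (4N)! ~ sqrt(2π·4N) · (4N/e)^(4N),
  N! ~ sqrt(2π N) · (N/e)^N,
  (3N)! ~ sqrt(2π·3N) · (3N/e)^(3N).
The exponential factors combine to (4N)^(4N) / (N^N · (3N)^(3N)) = 4^(4N)/3^(3N) = (4^4/3^3)^N = (256/27)^N.
The square-root prefactors combine to sqrt(2π·4N) / (sqrt(2π N)·sqrt(2π·3N)) = sqrt(4 / (2π·3·N)) = sqrt(2/(3π·21n)).
Substituting N = 21n: C(84n, 21n) ~ (256/27)^(21n) · sqrt(2/(3π·21n)).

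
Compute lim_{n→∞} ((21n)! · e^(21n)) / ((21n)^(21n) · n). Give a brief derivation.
lim = 0

Stirling: (21n)! ~ sqrt(2π·21n) · (21n/e)^(21n). Hence
  (21n)! · e^(21n) / (21n)^(21n) ~ sqrt(2π·21n).
Dividing by n: sqrt(2π·21n) / n = sqrt(2π·21) · n^((1−2)/2), so the expression behaves like sqrt(2π·21) · n^((1−2)/2) → 0.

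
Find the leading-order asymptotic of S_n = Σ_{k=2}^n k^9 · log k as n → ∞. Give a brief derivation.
S_n ~ n^10 log n / 10 − n^10 / 100

By integral comparison, S_n = ∫_1^n x^9 · log x dx + O(n^9 · log n). For the integral, ∫ x^9 log x dx = n^10 log n / 10 − n^10/100 (integration by parts). Hence S_n ~ n^10 log n / 10 − n^10 / 100.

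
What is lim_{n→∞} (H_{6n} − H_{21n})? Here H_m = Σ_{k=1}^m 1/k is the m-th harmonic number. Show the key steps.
lim = ln(6/21) = ln(2/7)

Euler-Maclaurin gives H_m = ln m + γ + 1/(2m) + O(1/m^2). The γ and O(1/m) terms cancel in the difference:
  H_{6n} − H_{21n} = ln(6n) − ln(21n) + O(1/n) = ln(6/21) + O(1/n).
Hence the limit is ln(6/21) = ln(2/7).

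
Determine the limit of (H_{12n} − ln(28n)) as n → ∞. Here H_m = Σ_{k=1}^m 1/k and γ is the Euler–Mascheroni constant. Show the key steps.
lim = ln(3/7) + γ

By Euler-Maclaurin, H_m = ln m + γ + O(1/m). So
  H_{12n} − ln(28n) = ln(12n) + γ − ln(28n) + O(1/n)
                       = ln(12/28) + γ + O(1/n).
Hence the limit is ln(12/28) + γ (= ln(3/7)).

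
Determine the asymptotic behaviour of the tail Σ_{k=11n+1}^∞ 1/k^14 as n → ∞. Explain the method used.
Σ_{k>11n} 1/k^14 ~ 1/(13 · (11n)^13)

Compare to the integral: ∫_{11n}^∞ x^(−14) dx = [−x^(−13)/13]_{11n}^∞ = 1/((14−1)·(11n)^13). Euler-Maclaurin then gives
  Σ_{k>11n} 1/k^14 = ∫_{11n}^∞ dx/x^14 − 1/(2·(11n)^14) + O(1/(11n)^15).
(Equivalently this is ζ(14) − Σ_{k≤11n} 1/k^14.)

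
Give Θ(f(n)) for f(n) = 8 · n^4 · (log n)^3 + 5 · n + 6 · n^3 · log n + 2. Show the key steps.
f(n) ∈ Θ(n^4 · (log n)^3)

Compare the terms by growth order. For large n, n^a · (log n)^b dominates n^a' · (log n)^b' iff a > a', or (a = a' and b > b'). Ranking the 4 terms shows the dominant one is 8 · n^4 · (log n)^3. Hence f(n) ∈ Θ(n^4 · (log n)^3).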